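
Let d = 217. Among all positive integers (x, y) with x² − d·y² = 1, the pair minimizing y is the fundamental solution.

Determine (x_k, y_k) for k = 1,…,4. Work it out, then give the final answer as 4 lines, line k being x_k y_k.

3844063 260952
29553640695937 2006231855952
227212113429087499999 15424163293772565000
1746835356769087211376615937 118582910847096488831334048

d=217: √d = [14; 1,2,1,2,1,…,2,1,28] (ℓ=16, even), read p_15/q_15
k=0  a_k=14  p_k/q_k = 14/1
k=1  a_k=1  p_k/q_k = 15/1
…
k=4  a_k=2  p_k/q_k = 162/11
…
k=7  a_k=9  p_k/q_k = 3668/249
k=8  a_k=4  p_k/q_k = 15055/1022
k=9  a_k=9  p_k/q_k = 139163/9447
k=10  a_k=1  p_k/q_k = 154218/10469
k=11  a_k=1  p_k/q_k = 293381/19916
k=12  a_k=2  p_k/q_k = 740980/50301
…
k=14  a_k=2  p_k/q_k = 2809702/190735
k=15  a_k=1  p_k/q_k = 3844063/260952
(x₁, y₁) = (3844063, 260952);  3844063² − 217·260952² = 1 ✓
(3844063+260952√217)^2 = 29553640695937 + 2006231855952√217
(3844063+260952√217)^3 = 227212113429087499999 + 15424163293772565000√217
(3844063+260952√217)^4 = 1746835356769087211376615937 + 118582910847096488831334048√217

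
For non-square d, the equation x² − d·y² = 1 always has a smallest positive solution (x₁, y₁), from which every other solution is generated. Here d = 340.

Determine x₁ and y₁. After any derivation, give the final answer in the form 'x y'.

d=340: √d = [18; 2,3,1,1,1,…,3,2,36] (ℓ=14, even), read p_13/q_13
step 0: (18, 1)  from 18·(1,0) + (0,1)
step 1: (37, 2)  from 2·(18,1) + (1,0)
step 2: (129, 7)  from 3·(37,2) + (18,1)
step 3: (166, 9)  from 1·(129,7) + (37,2)
step 4: (295, 16)  from 1·(166,9) + (129,7)
step 5: (461, 25)  from 1·(295,16) + (166,9)
…
step 8: (7265, 394)  from 1·(6509,353) + (756,41)
step 9: (13774, 747)  from 1·(7265,394) + (6509,353)
…
step 11: (34813, 1888)  from 1·(21039,1141) + (13774,747)
step 12: (125478, 6805)  from 3·(34813,1888) + (21039,1141)
step 13: (285769, 15498)  from 2·(125478,6805) + (34813,1888)
→ (285769, 15498).  Check: 285769²=81663921361, 340·15498²=81663921360, difference 1.

285769 15498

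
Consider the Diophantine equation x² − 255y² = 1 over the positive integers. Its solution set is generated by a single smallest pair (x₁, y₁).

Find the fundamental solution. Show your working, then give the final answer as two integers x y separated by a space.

[15; 1,30] for √255; ℓ=2 ⇒ convergent index 1
a_0=15:  p_0=15·1+0=15,  q_0=15·0+1=1
a_1=1:  p_1=1·15+1=16,  q_1=1·1+0=1
→ (16, 1).  Check: 16²=256, 255·1²=255, difference 1.

16 1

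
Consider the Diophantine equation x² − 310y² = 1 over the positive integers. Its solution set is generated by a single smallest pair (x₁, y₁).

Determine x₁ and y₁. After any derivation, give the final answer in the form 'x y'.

√310 → a₀=17, period (1,1,1,1,5,…,1,1,34); ℓ=16 even so k=15
a_0=17:  p_0=17·1+0=17,  q_0=17·0+1=1
…
a_3=1:  p_3=1·35+18=53,  q_3=1·2+1=3
…
a_7=1:  p_7=1·1567+493=2060,  q_7=1·89+28=117
a_8=2:  p_8=2·2060+1567=5687,  q_8=2·117+89=323
a_9=1:  p_9=1·5687+2060=7747,  q_9=1·323+117=440
…
a_14=1:  p_14=1·333702+181315=515017,  q_14=1·18953+10298=29251
a_15=1:  p_15=1·515017+333702=848719,  q_15=1·29251+18953=48204
fundamental: x₁=848719, y₁=48204  (since 720323940961 − 310·2323625616 = 1)

848719 48204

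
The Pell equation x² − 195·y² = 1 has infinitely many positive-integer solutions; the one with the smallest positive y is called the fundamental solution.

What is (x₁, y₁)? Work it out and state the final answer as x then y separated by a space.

14 1

√195 → a₀=13, period (1,26); ℓ=2 even so k=1
step 0: (13, 1)  from 13·(1,0) + (0,1)
step 1: (14, 1)  from 1·(13,1) + (1,0)
fundamental: x₁=14, y₁=1  (since 196 − 195·1 = 1)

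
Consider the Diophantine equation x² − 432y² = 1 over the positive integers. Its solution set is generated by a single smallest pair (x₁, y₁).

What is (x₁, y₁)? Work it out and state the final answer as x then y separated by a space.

1351 65

√432 → a₀=20, period (1,3,1,1,1,3,1,40); ℓ=8 even so k=7
k=0  a_k=20  p_k/q_k = 20/1
k=1  a_k=1  p_k/q_k = 21/1
…
k=3  a_k=1  p_k/q_k = 104/5
k=4  a_k=1  p_k/q_k = 187/9
k=5  a_k=1  p_k/q_k = 291/14
k=6  a_k=3  p_k/q_k = 1060/51
k=7  a_k=1  p_k/q_k = 1351/65
(x₁, y₁) = (1351, 65);  1351² − 432·65² = 1 ✓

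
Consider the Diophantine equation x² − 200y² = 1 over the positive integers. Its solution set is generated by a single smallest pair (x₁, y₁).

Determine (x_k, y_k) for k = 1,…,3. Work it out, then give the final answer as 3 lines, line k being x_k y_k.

99 7
19601 1386
3880899 274421

d=200: √d = [14; 7,28] (ℓ=2, even), read p_1/q_1
k=0  a_k=14  p_k/q_k = 14/1
k=1  a_k=7  p_k/q_k = 99/7
fundamental: x₁=99, y₁=7  (since 9801 − 200·49 = 1)
(x_2, y_2) = (99·99 + 200·7·7, 99·7 + 7·99) = (19601, 1386)
(x_3, y_3) = (99·19601 + 200·7·1386, 99·1386 + 7·19601) = (3880899, 274421)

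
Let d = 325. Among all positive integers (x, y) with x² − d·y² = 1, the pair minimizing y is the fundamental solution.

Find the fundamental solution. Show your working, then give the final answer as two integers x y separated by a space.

d=325: √d = [18; 36] (ℓ=1, odd), read p_1/q_1
a_0=18:  p_0=18·1+0=18,  q_0=18·0+1=1
a_1=36:  p_1=36·18+1=649,  q_1=36·1+0=36
fundamental: x₁=649, y₁=36  (since 421201 − 325·1296 = 1)

649 36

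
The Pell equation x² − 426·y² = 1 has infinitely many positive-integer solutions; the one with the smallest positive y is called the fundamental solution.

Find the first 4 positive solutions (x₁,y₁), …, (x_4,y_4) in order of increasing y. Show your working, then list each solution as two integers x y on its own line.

88751 4300
15753480001 763258600
2796274207048751 135479928012900
496344264283813920001 24047958181382517200

√426 = [20; 1,1,1,3,2,6,2,3,1,1,1,40, …], period ℓ=12 (even) → k=11
a_0=20:  p_0=20·1+0=20,  q_0=20·0+1=1
a_1=1:  p_1=1·20+1=21,  q_1=1·1+0=1
a_2=1:  p_2=1·21+20=41,  q_2=1·1+1=2
…
a_7=2:  p_7=2·3323+516=7162,  q_7=2·161+25=347
…
a_9=1:  p_9=1·24809+7162=31971,  q_9=1·1202+347=1549
a_10=1:  p_10=1·31971+24809=56780,  q_10=1·1549+1202=2751
a_11=1:  p_11=1·56780+31971=88751,  q_11=1·2751+1549=4300
→ (88751, 4300).  Check: 88751²=7876740001, 426·4300²=7876740000, difference 1.
n=2: (88751,4300)∘(88751,4300) = (88751·88751+426·4300·4300, 88751·4300+4300·88751) = (15753480001,763258600)
n=3: (15753480001,763258600)∘(88751,4300) = (88751·15753480001+426·4300·763258600, 88751·763258600+4300·15753480001) = (2796274207048751,135479928012900)
n=4: (2796274207048751,135479928012900)∘(88751,4300) = (88751·2796274207048751+426·4300·135479928012900, 88751·135479928012900+4300·2796274207048751) = (496344264283813920001,24047958181382517200)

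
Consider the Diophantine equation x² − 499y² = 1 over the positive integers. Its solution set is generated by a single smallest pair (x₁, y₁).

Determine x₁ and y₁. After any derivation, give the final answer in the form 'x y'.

4490 201

√499 → a₀=22, period (2,1,21,1,2,44); ℓ=6 even so k=5
k=0  a_k=22  p_k/q_k = 22/1
k=1  a_k=2  p_k/q_k = 45/2
k=2  a_k=1  p_k/q_k = 67/3
…
k=4  a_k=1  p_k/q_k = 1519/68
k=5  a_k=2  p_k/q_k = 4490/201
→ (4490, 201).  Check: 4490²=20160100, 499·201²=20160099, difference 1.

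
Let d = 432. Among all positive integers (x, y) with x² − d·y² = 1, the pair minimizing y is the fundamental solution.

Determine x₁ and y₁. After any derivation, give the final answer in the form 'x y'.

d=432: √d = [20; 1,3,1,1,1,3,1,40] (ℓ=8, even), read p_7/q_7
k=0  a_k=20  p_k/q_k = 20/1
k=1  a_k=1  p_k/q_k = 21/1
k=2  a_k=3  p_k/q_k = 83/4
k=3  a_k=1  p_k/q_k = 104/5
…
k=5  a_k=1  p_k/q_k = 291/14
k=6  a_k=3  p_k/q_k = 1060/51
k=7  a_k=1  p_k/q_k = 1351/65
(x₁, y₁) = (1351, 65);  1351² − 432·65² = 1 ✓

1351 65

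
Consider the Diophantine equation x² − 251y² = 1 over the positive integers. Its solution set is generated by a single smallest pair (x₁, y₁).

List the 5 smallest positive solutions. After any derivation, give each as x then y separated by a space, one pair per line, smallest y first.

3674890 231957
27009633024199 1704832919460
198514860608593651330 12530146894788486843
1459040552203802437039183201 92093823044376819996025080
10723627069776264560841239313394450 676869338735087333923490423995557

√251 = [15; 1,5,2,1,2,…,5,1,30, …], period ℓ=14 (even) → k=13
k=0  a_k=15  p_k/q_k = 15/1
k=1  a_k=1  p_k/q_k = 16/1
…
k=6  a_k=2  p_k/q_k = 1917/121
k=7  a_k=15  p_k/q_k = 29563/1866
…
k=12  a_k=5  p_k/q_k = 3097857/195535
k=13  a_k=1  p_k/q_k = 3674890/231957
(x₁, y₁) = (3674890, 231957);  3674890² − 251·231957² = 1 ✓
(3674890+231957√251)^2 = 27009633024199 + 1704832919460√251
(3674890+231957√251)^3 = 198514860608593651330 + 12530146894788486843√251
(3674890+231957√251)^4 = 1459040552203802437039183201 + 92093823044376819996025080√251
(3674890+231957√251)^5 = 10723627069776264560841239313394450 + 676869338735087333923490423995557√251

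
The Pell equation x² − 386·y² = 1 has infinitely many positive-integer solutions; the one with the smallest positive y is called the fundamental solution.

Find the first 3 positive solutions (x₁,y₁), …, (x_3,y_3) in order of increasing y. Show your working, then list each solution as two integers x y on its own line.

111555 5678
24889036049 1266818580
5552992832780835 282639893378122

√386 → a₀=19, period (1,1,1,4,1,18,1,4,1,1,1,38); ℓ=12 even so k=11
k=0  a_k=19  p_k/q_k = 19/1
k=1  a_k=1  p_k/q_k = 20/1
…
k=4  a_k=4  p_k/q_k = 275/14
k=5  a_k=1  p_k/q_k = 334/17
k=6  a_k=18  p_k/q_k = 6287/320
k=7  a_k=1  p_k/q_k = 6621/337
k=8  a_k=4  p_k/q_k = 32771/1668
k=9  a_k=1  p_k/q_k = 39392/2005
k=10  a_k=1  p_k/q_k = 72163/3673
k=11  a_k=1  p_k/q_k = 111555/5678
(x₁, y₁) = (111555, 5678);  111555² − 386·5678² = 1 ✓
(x_2, y_2) = (111555·111555 + 386·5678·5678, 111555·5678 + 5678·111555) = (24889036049, 1266818580)
(x_3, y_3) = (111555·24889036049 + 386·5678·1266818580, 111555·1266818580 + 5678·24889036049) = (5552992832780835, 282639893378122)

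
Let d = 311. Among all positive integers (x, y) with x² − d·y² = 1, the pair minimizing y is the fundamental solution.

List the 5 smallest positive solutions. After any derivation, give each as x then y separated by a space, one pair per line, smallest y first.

16883880 957397
570130807708799 32329152120720
19252040283316857636360 1091683049815963029803
650098275797375082487964044801 36863691222253451430108430560
21952362553539551163393489436611779400 1244804277907160115380508441163715797

[17; 1,1,1,2,1,…,1,1,34] for √311; ℓ=16 ⇒ convergent index 15
i=0: a=17 ⇒ p=17, q=1
…
i=2: a=1 ⇒ p=35, q=2
i=3: a=1 ⇒ p=53, q=3
…
i=6: a=6 ⇒ p=1305, q=74
…
i=10: a=6 ⇒ p=1376656, q=78063
i=11: a=1 ⇒ p=1594239, q=90401
i=12: a=2 ⇒ p=4565134, q=258865
…
i=14: a=1 ⇒ p=10724507, q=608131
i=15: a=1 ⇒ p=16883880, q=957397
(x₁, y₁) = (16883880, 957397);  16883880² − 311·957397² = 1 ✓
(16883880+957397√311)^2 = 570130807708799 + 32329152120720√311
(16883880+957397√311)^3 = 19252040283316857636360 + 1091683049815963029803√311
(16883880+957397√311)^4 = 650098275797375082487964044801 + 36863691222253451430108430560√311
(16883880+957397√311)^5 = 21952362553539551163393489436611779400 + 1244804277907160115380508441163715797√311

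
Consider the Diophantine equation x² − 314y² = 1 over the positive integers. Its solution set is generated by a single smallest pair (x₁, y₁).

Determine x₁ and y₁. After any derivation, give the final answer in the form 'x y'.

392499 22150

[17; 1,2,1,1,2,1,34] for √314; ℓ=7 ⇒ convergent index 13
a_0=17:  p_0=17·1+0=17,  q_0=17·0+1=1
…
a_3=1:  p_3=1·53+18=71,  q_3=1·3+1=4
…
a_8=1:  p_8=1·15381+443=15824,  q_8=1·868+25=893
…
a_12=2:  p_12=2·109882+62853=282617,  q_12=2·6201+3547=15949
a_13=1:  p_13=1·282617+109882=392499,  q_13=1·15949+6201=22150
→ (392499, 22150).  Check: 392499²=154055465001, 314·22150²=154055465000, difference 1.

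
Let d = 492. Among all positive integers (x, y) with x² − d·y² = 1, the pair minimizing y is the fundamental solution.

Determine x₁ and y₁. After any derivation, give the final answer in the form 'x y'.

29767 1342

√492 = [22; 5,1,1,10,1,1,5,44, …], period ℓ=8 (even) → k=7
step 0: (22, 1)  from 22·(1,0) + (0,1)
step 1: (111, 5)  from 5·(22,1) + (1,0)
step 2: (133, 6)  from 1·(111,5) + (22,1)
…
step 5: (2817, 127)  from 1·(2573,116) + (244,11)
step 6: (5390, 243)  from 1·(2817,127) + (2573,116)
step 7: (29767, 1342)  from 5·(5390,243) + (2817,127)
(x₁, y₁) = (29767, 1342);  29767² − 492·1342² = 1 ✓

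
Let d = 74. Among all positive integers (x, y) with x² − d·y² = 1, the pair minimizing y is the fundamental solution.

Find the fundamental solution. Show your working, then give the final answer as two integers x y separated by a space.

3699 430

d=74: √d = [8; 1,1,1,1,16] (ℓ=5, odd), read p_9/q_9
i=0: a=8 ⇒ p=8, q=1
…
i=2: a=1 ⇒ p=17, q=2
i=3: a=1 ⇒ p=26, q=3
…
i=7: a=1 ⇒ p=1471, q=171
i=8: a=1 ⇒ p=2228, q=259
i=9: a=1 ⇒ p=3699, q=430
→ (3699, 430).  Check: 3699²=13682601, 74·430²=13682600, difference 1.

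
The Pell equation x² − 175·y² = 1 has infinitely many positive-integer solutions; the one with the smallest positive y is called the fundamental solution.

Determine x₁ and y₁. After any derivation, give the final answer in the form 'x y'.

2024 153

√175 → a₀=13, period (4,2,1,2,4,26); ℓ=6 even so k=5
k=0  a_k=13  p_k/q_k = 13/1
k=1  a_k=4  p_k/q_k = 53/4
…
k=4  a_k=2  p_k/q_k = 463/35
k=5  a_k=4  p_k/q_k = 2024/153
(x₁, y₁) = (2024, 153);  2024² − 175·153² = 1 ✓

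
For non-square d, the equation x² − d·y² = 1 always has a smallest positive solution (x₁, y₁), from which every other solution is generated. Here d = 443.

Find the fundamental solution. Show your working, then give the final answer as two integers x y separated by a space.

[21; 21,42] for √443; ℓ=2 ⇒ convergent index 1
a_0=21:  p_0=21·1+0=21,  q_0=21·0+1=1
a_1=21:  p_1=21·21+1=442,  q_1=21·1+0=21
(x₁, y₁) = (442, 21);  442² − 443·21² = 1 ✓

442 21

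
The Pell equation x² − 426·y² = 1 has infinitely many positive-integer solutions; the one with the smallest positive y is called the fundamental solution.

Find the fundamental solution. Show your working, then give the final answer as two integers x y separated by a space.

88751 4300

[20; 1,1,1,3,2,6,2,3,1,1,1,40] for √426; ℓ=12 ⇒ convergent index 11
a_0=20:  p_0=20·1+0=20,  q_0=20·0+1=1
…
a_2=1:  p_2=1·21+20=41,  q_2=1·1+1=2
…
a_4=3:  p_4=3·62+41=227,  q_4=3·3+2=11
…
a_10=1:  p_10=1·31971+24809=56780,  q_10=1·1549+1202=2751
a_11=1:  p_11=1·56780+31971=88751,  q_11=1·2751+1549=4300
fundamental: x₁=88751, y₁=4300  (since 7876740001 − 426·18490000 = 1)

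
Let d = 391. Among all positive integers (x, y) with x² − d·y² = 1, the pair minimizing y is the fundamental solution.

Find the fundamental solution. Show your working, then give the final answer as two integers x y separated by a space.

7338680 371133

√391 = [19; 1,3,2,2,1,…,3,1,38, …], period ℓ=16 (even) → k=15
a_0=19:  p_0=19·1+0=19,  q_0=19·0+1=1
a_1=1:  p_1=1·19+1=20,  q_1=1·1+0=1
a_2=3:  p_2=3·20+19=79,  q_2=3·1+1=4
a_3=2:  p_3=2·79+20=178,  q_3=2·4+1=9
…
a_5=1:  p_5=1·435+178=613,  q_5=1·22+9=31
…
a_7=2:  p_7=2·1048+613=2709,  q_7=2·53+31=137
…
a_9=2:  p_9=2·52519+2709=107747,  q_9=2·2656+137=5449
a_10=1:  p_10=1·107747+52519=160266,  q_10=1·5449+2656=8105
a_11=1:  p_11=1·160266+107747=268013,  q_11=1·8105+5449=13554
…
a_13=2:  p_13=2·696292+268013=1660597,  q_13=2·35213+13554=83980
a_14=3:  p_14=3·1660597+696292=5678083,  q_14=3·83980+35213=287153
a_15=1:  p_15=1·5678083+1660597=7338680,  q_15=1·287153+83980=371133
→ (7338680, 371133).  Check: 7338680²=53856224142400, 391·371133²=53856224142399, difference 1.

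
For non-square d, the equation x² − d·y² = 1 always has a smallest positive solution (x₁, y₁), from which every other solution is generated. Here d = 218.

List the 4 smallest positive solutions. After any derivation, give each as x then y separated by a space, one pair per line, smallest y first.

√218 = [14; 1,3,3,1,28, …], period ℓ=5 (odd) → k=9
k=0  a_k=14  p_k/q_k = 14/1
k=1  a_k=1  p_k/q_k = 15/1
k=2  a_k=3  p_k/q_k = 59/4
…
k=8  a_k=3  p_k/q_k = 96370/6527
k=9  a_k=1  p_k/q_k = 126003/8534
(x₁, y₁) = (126003, 8534);  126003² − 218·8534² = 1 ✓
(x_2, y_2) = (126003·126003 + 218·8534·8534, 126003·8534 + 8534·126003) = (31753512017, 2150619204)
(x_3, y_3) = (126003·31753512017 + 218·8534·2150619204, 126003·2150619204 + 8534·31753512017) = (8002075549230099, 541968943114690)
(x_4, y_4) = (126003·8002075549230099 + 218·8534·541968943114690, 126003·541968943114690 + 8534·8002075549230099) = (2016571050827526816577, 136579425476409948936)

126003 8534
31753512017 2150619204
8002075549230099 541968943114690
2016571050827526816577 136579425476409948936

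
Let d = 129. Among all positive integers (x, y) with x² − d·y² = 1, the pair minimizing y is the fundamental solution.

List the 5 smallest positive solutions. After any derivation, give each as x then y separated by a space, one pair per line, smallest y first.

√129 = [11; 2,1,3,1,6,1,3,1,2,22, …], period ℓ=10 (even) → k=9
a_0=11:  p_0=11·1+0=11,  q_0=11·0+1=1
a_1=2:  p_1=2·11+1=23,  q_1=2·1+0=2
a_2=1:  p_2=1·23+11=34,  q_2=1·2+1=3
a_3=3:  p_3=3·34+23=125,  q_3=3·3+2=11
a_4=1:  p_4=1·125+34=159,  q_4=1·11+3=14
…
a_6=1:  p_6=1·1079+159=1238,  q_6=1·95+14=109
…
a_8=1:  p_8=1·4793+1238=6031,  q_8=1·422+109=531
a_9=2:  p_9=2·6031+4793=16855,  q_9=2·531+422=1484
fundamental: x₁=16855, y₁=1484  (since 284091025 − 129·2202256 = 1)
(16855+1484√129)^2 = 568182049 + 50025640√129
(16855+1484√129)^3 = 19153416854935 + 1686364322916√129
(16855+1484√129)^4 = 645661681611676801 + 56847341275472720√129
(16855+1484√129)^5 = 21765255267976208106775 + 1916323872709821068284√129

16855 1484
568182049 50025640
19153416854935 1686364322916
645661681611676801 56847341275472720
21765255267976208106775 1916323872709821068284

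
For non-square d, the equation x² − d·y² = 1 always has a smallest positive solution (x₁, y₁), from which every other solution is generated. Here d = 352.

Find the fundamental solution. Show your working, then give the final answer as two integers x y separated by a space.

77617 4137

√352 → a₀=18, period (1,3,5,9,5,3,1,36); ℓ=8 even so k=7
i=0: a=18 ⇒ p=18, q=1
…
i=3: a=5 ⇒ p=394, q=21
…
i=6: a=3 ⇒ p=59118, q=3151
i=7: a=1 ⇒ p=77617, q=4137
→ (77617, 4137).  Check: 77617²=6024398689, 352·4137²=6024398688, difference 1.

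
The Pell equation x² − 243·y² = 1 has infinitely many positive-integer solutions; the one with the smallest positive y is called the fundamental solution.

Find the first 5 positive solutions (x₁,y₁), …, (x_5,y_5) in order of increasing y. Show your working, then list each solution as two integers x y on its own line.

70226 4505
9863382151 632736260
1385331749802026 88869073185015
194572614913330773601 12481839066348990520
27328112908421802064005626 1753099260457979343330025

[15; 1,1,2,3,15,3,2,1,1,30] for √243; ℓ=10 ⇒ convergent index 9
i=0: a=15 ⇒ p=15, q=1
i=1: a=1 ⇒ p=16, q=1
…
i=5: a=15 ⇒ p=4053, q=260
i=6: a=3 ⇒ p=12424, q=797
i=7: a=2 ⇒ p=28901, q=1854
i=8: a=1 ⇒ p=41325, q=2651
i=9: a=1 ⇒ p=70226, q=4505
→ (70226, 4505).  Check: 70226²=4931691076, 243·4505²=4931691075, difference 1.
(70226+4505√243)^2 = 9863382151 + 632736260√243
(70226+4505√243)^3 = 1385331749802026 + 88869073185015√243
(70226+4505√243)^4 = 194572614913330773601 + 12481839066348990520√243
(70226+4505√243)^5 = 27328112908421802064005626 + 1753099260457979343330025√243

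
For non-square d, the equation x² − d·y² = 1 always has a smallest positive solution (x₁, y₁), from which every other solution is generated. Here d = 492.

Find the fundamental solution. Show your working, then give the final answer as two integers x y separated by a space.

29767 1342

√492 → a₀=22, period (5,1,1,10,1,1,5,44); ℓ=8 even so k=7
step 0: (22, 1)  from 22·(1,0) + (0,1)
step 1: (111, 5)  from 5·(22,1) + (1,0)
step 2: (133, 6)  from 1·(111,5) + (22,1)
…
step 4: (2573, 116)  from 10·(244,11) + (133,6)
…
step 6: (5390, 243)  from 1·(2817,127) + (2573,116)
step 7: (29767, 1342)  from 5·(5390,243) + (2817,127)
→ (29767, 1342).  Check: 29767²=886074289, 492·1342²=886074288, difference 1.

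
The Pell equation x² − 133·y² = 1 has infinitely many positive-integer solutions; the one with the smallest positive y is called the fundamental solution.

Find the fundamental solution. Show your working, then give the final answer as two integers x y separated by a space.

d=133: √d = [11; 1,1,7,5,1,…,1,1,22] (ℓ=16, even), read p_15/q_15
step 0: (11, 1)  from 11·(1,0) + (0,1)
…
step 7: (3010, 261)  from 1·(1949,169) + (1061,92)
…
step 10: (18948, 1643)  from 1·(10979,952) + (7969,691)
step 11: (29927, 2595)  from 1·(18948,1643) + (10979,952)
…
step 14: (1378591, 119539)  from 1·(1210008,104921) + (168583,14618)
step 15: (2588599, 224460)  from 1·(1378591,119539) + (1210008,104921)
fundamental: x₁=2588599, y₁=224460  (since 6700844782801 − 133·50382291600 = 1)

2588599 224460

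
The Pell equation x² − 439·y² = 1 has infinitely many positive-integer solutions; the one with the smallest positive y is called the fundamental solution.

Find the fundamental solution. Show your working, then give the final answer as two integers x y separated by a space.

440 21

√439 = [20; 1,19,1,40, …], period ℓ=4 (even) → k=3
i=0: a=20 ⇒ p=20, q=1
…
i=2: a=19 ⇒ p=419, q=20
i=3: a=1 ⇒ p=440, q=21
fundamental: x₁=440, y₁=21  (since 193600 − 439·441 = 1)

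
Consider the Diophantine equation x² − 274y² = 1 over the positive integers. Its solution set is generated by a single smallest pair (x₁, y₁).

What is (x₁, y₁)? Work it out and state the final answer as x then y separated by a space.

d=274: √d = [16; 1,1,4,4,1,1,32] (ℓ=7, odd), read p_13/q_13
k=0  a_k=16  p_k/q_k = 16/1
…
k=5  a_k=1  p_k/q_k = 778/47
k=6  a_k=1  p_k/q_k = 1407/85
k=7  a_k=32  p_k/q_k = 45802/2767
k=8  a_k=1  p_k/q_k = 47209/2852
k=9  a_k=1  p_k/q_k = 93011/5619
…
k=12  a_k=1  p_k/q_k = 2189276/132259
k=13  a_k=1  p_k/q_k = 3959299/239190
→ (3959299, 239190).  Check: 3959299²=15676048571401, 274·239190²=15676048571400, difference 1.

3959299 239190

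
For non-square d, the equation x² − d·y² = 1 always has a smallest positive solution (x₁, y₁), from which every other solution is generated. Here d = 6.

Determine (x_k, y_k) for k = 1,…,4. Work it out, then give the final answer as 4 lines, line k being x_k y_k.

√6 = [2; 2,4, …], period ℓ=2 (even) → k=1
k=0  a_k=2  p_k/q_k = 2/1
k=1  a_k=2  p_k/q_k = 5/2
→ (5, 2).  Check: 5²=25, 6·2²=24, difference 1.
(x_2, y_2) = (5·5 + 6·2·2, 5·2 + 2·5) = (49, 20)
(x_3, y_3) = (5·49 + 6·2·20, 5·20 + 2·49) = (485, 198)
(x_4, y_4) = (5·485 + 6·2·198, 5·198 + 2·485) = (4801, 1960)

5 2
49 20
485 198
4801 1960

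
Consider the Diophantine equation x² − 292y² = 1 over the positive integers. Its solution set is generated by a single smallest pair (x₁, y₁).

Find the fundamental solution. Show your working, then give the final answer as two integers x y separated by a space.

2281249 133500

√292 = [17; 11,2,1,3,8,3,1,2,11,34, …], period ℓ=10 (even) → k=9
step 0: (17, 1)  from 17·(1,0) + (0,1)
…
step 8: (200767, 11749)  from 2·(72812,4261) + (55143,3227)
step 9: (2281249, 133500)  from 11·(200767,11749) + (72812,4261)
fundamental: x₁=2281249, y₁=133500  (since 5204097000001 − 292·17822250000 = 1)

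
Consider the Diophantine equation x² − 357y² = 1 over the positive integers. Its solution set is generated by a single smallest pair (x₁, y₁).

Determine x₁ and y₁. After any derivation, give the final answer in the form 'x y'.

3401 180

d=357: √d = [18; 1,8,2,8,1,36] (ℓ=6, even), read p_5/q_5
step 0: (18, 1)  from 18·(1,0) + (0,1)
step 1: (19, 1)  from 1·(18,1) + (1,0)
…
step 4: (3042, 161)  from 8·(359,19) + (170,9)
step 5: (3401, 180)  from 1·(3042,161) + (359,19)
fundamental: x₁=3401, y₁=180  (since 11566801 − 357·32400 = 1)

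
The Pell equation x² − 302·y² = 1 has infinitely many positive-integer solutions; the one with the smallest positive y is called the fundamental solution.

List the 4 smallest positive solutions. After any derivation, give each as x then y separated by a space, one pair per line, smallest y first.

4276623 246092
36579008568257 2104885414632
312869258720405635599 18003602753159249380
2676047735673238042056036097 153989243234046232237072848

√302 = [17; 2,1,1,1,4,…,1,2,34, …], period ℓ=16 (even) → k=15
k=0  a_k=17  p_k/q_k = 17/1
…
k=2  a_k=1  p_k/q_k = 52/3
k=3  a_k=1  p_k/q_k = 87/5
…
k=5  a_k=4  p_k/q_k = 643/37
k=6  a_k=2  p_k/q_k = 1425/82
k=7  a_k=1  p_k/q_k = 2068/119
…
k=9  a_k=1  p_k/q_k = 36581/2105
k=10  a_k=2  p_k/q_k = 107675/6196
k=11  a_k=4  p_k/q_k = 467281/26889
k=12  a_k=1  p_k/q_k = 574956/33085
k=13  a_k=1  p_k/q_k = 1042237/59974
k=14  a_k=1  p_k/q_k = 1617193/93059
k=15  a_k=2  p_k/q_k = 4276623/246092
(x₁, y₁) = (4276623, 246092);  4276623² − 302·246092² = 1 ✓
k=2:  x_2 = 4276623·4276623+302·246092·246092 = 36579008568257,  y_2 = 4276623·246092+246092·4276623 = 2104885414632
k=3:  x_3 = 4276623·36579008568257+302·246092·2104885414632 = 312869258720405635599,  y_3 = 4276623·2104885414632+246092·36579008568257 = 18003602753159249380
k=4:  x_4 = 4276623·312869258720405635599+302·246092·18003602753159249380 = 2676047735673238042056036097,  y_4 = 4276623·18003602753159249380+246092·312869258720405635599 = 153989243234046232237072848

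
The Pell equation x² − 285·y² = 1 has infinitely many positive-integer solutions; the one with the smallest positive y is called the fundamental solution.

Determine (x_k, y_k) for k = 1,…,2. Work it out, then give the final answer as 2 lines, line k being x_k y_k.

√285 = [16; 1,7,2,7,1,32, …], period ℓ=6 (even) → k=5
a_0=16:  p_0=16·1+0=16,  q_0=16·0+1=1
a_1=1:  p_1=1·16+1=17,  q_1=1·1+0=1
a_2=7:  p_2=7·17+16=135,  q_2=7·1+1=8
…
a_4=7:  p_4=7·287+135=2144,  q_4=7·17+8=127
a_5=1:  p_5=1·2144+287=2431,  q_5=1·127+17=144
fundamental: x₁=2431, y₁=144  (since 5909761 − 285·20736 = 1)
k=2:  x_2 = 2431·2431+285·144·144 = 11819521,  y_2 = 2431·144+144·2431 = 700128

2431 144
11819521 700128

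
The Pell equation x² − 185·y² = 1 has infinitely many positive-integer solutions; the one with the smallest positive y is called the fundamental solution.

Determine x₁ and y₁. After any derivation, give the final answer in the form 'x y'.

√185 = [13; 1,1,1,1,26, …], period ℓ=5 (odd) → k=9
a_0=13:  p_0=13·1+0=13,  q_0=13·0+1=1
…
a_2=1:  p_2=1·14+13=27,  q_2=1·1+1=2
…
a_5=26:  p_5=26·68+41=1809,  q_5=26·5+3=133
…
a_8=1:  p_8=1·3686+1877=5563,  q_8=1·271+138=409
a_9=1:  p_9=1·5563+3686=9249,  q_9=1·409+271=680
(x₁, y₁) = (9249, 680);  9249² − 185·680² = 1 ✓

9249 680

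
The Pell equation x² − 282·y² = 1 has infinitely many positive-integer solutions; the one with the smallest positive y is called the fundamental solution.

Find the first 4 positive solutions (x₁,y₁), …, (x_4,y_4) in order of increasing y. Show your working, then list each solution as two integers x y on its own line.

d=282: √d = [16; 1,3,1,4,1,3,1,32] (ℓ=8, even), read p_7/q_7
k=0  a_k=16  p_k/q_k = 16/1
k=1  a_k=1  p_k/q_k = 17/1
…
k=6  a_k=3  p_k/q_k = 1864/111
k=7  a_k=1  p_k/q_k = 2351/140
→ (2351, 140).  Check: 2351²=5527201, 282·140²=5527200, difference 1.
n=2: (2351,140)∘(2351,140) = (2351·2351+282·140·140, 2351·140+140·2351) = (11054401,658280)
n=3: (11054401,658280)∘(2351,140) = (2351·11054401+282·140·658280, 2351·658280+140·11054401) = (51977791151,3095232420)
n=4: (51977791151,3095232420)∘(2351,140) = (2351·51977791151+282·140·3095232420, 2351·3095232420+140·51977791151) = (244399562937601,14553782180560)

2351 140
11054401 658280
51977791151 3095232420
244399562937601 14553782180560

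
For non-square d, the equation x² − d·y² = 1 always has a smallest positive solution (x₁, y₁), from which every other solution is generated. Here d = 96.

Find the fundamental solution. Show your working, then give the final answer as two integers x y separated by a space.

d=96: √d = [9; 1,3,1,18] (ℓ=4, even), read p_3/q_3
a_0=9:  p_0=9·1+0=9,  q_0=9·0+1=1
a_1=1:  p_1=1·9+1=10,  q_1=1·1+0=1
a_2=3:  p_2=3·10+9=39,  q_2=3·1+1=4
a_3=1:  p_3=1·39+10=49,  q_3=1·4+1=5
fundamental: x₁=49, y₁=5  (since 2401 − 96·25 = 1)

49 5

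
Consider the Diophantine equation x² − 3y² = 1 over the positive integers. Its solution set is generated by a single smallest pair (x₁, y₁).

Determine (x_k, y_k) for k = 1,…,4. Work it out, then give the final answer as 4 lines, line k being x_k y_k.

2 1
7 4
26 15
97 56

√3 → a₀=1, period (1,2); ℓ=2 even so k=1
a_0=1:  p_0=1·1+0=1,  q_0=1·0+1=1
a_1=1:  p_1=1·1+1=2,  q_1=1·1+0=1
fundamental: x₁=2, y₁=1  (since 4 − 3·1 = 1)
n=2: (2,1)∘(2,1) = (2·2+3·1·1, 2·1+1·2) = (7,4)
n=3: (7,4)∘(2,1) = (2·7+3·1·4, 2·4+1·7) = (26,15)
n=4: (26,15)∘(2,1) = (2·26+3·1·15, 2·15+1·26) = (97,56)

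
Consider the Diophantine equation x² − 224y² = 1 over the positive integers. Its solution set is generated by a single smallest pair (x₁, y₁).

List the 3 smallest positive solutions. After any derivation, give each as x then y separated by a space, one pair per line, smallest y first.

√224 = [14; 1,28, …], period ℓ=2 (even) → k=1
k=0  a_k=14  p_k/q_k = 14/1
k=1  a_k=1  p_k/q_k = 15/1
→ (15, 1).  Check: 15²=225, 224·1²=224, difference 1.
n=2: (15,1)∘(15,1) = (15·15+224·1·1, 15·1+1·15) = (449,30)
n=3: (449,30)∘(15,1) = (15·449+224·1·30, 15·30+1·449) = (13455,899)

15 1
449 30
13455 899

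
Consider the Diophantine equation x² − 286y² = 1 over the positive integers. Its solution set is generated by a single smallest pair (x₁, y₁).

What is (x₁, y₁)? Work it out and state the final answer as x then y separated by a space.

[16; 1,10,3,3,2,3,3,10,1,32] for √286; ℓ=10 ⇒ convergent index 9
a_0=16:  p_0=16·1+0=16,  q_0=16·0+1=1
…
a_2=10:  p_2=10·17+16=186,  q_2=10·1+1=11
a_3=3:  p_3=3·186+17=575,  q_3=3·11+1=34
a_4=3:  p_4=3·575+186=1911,  q_4=3·34+11=113
…
a_6=3:  p_6=3·4397+1911=15102,  q_6=3·260+113=893
…
a_8=10:  p_8=10·49703+15102=512132,  q_8=10·2939+893=30283
a_9=1:  p_9=1·512132+49703=561835,  q_9=1·30283+2939=33222
fundamental: x₁=561835, y₁=33222  (since 315658567225 − 286·1103701284 = 1)

561835 33222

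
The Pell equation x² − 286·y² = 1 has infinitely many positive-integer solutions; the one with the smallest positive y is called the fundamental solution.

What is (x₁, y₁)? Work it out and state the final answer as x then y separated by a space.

561835 33222

d=286: √d = [16; 1,10,3,3,2,3,3,10,1,32] (ℓ=10, even), read p_9/q_9
k=0  a_k=16  p_k/q_k = 16/1
…
k=8  a_k=10  p_k/q_k = 512132/30283
k=9  a_k=1  p_k/q_k = 561835/33222
→ (561835, 33222).  Check: 561835²=315658567225, 286·33222²=315658567224, difference 1.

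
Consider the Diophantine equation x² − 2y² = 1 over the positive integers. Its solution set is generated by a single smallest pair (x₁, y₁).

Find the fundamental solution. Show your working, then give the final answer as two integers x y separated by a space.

3 2

d=2: √d = [1; 2] (ℓ=1, odd), read p_1/q_1
k=0  a_k=1  p_k/q_k = 1/1
k=1  a_k=2  p_k/q_k = 3/2
fundamental: x₁=3, y₁=2  (since 9 − 2·4 = 1)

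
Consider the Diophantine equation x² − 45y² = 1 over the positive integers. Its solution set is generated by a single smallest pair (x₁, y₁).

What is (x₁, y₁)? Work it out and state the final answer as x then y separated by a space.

161 24

√45 → a₀=6, period (1,2,2,2,1,12); ℓ=6 even so k=5
a_0=6:  p_0=6·1+0=6,  q_0=6·0+1=1
…
a_3=2:  p_3=2·20+7=47,  q_3=2·3+1=7
a_4=2:  p_4=2·47+20=114,  q_4=2·7+3=17
a_5=1:  p_5=1·114+47=161,  q_5=1·17+7=24
→ (161, 24).  Check: 161²=25921, 45·24²=25920, difference 1.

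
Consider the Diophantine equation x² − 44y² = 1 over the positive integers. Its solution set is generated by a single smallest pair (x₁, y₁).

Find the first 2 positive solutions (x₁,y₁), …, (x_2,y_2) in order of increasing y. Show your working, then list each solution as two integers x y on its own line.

199 30
79201 11940

√44 = [6; 1,1,1,2,1,1,1,12, …], period ℓ=8 (even) → k=7
k=0  a_k=6  p_k/q_k = 6/1
…
k=5  a_k=1  p_k/q_k = 73/11
k=6  a_k=1  p_k/q_k = 126/19
k=7  a_k=1  p_k/q_k = 199/30
→ (199, 30).  Check: 199²=39601, 44·30²=39600, difference 1.
k=2:  x_2 = 199·199+44·30·30 = 79201,  y_2 = 199·30+30·199 = 11940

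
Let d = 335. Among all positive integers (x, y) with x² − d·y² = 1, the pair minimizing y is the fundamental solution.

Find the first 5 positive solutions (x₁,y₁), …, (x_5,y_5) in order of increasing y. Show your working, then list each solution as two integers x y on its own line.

√335 = [18; 3,3,3,36, …], period ℓ=4 (even) → k=3
i=0: a=18 ⇒ p=18, q=1
…
i=2: a=3 ⇒ p=183, q=10
i=3: a=3 ⇒ p=604, q=33
(x₁, y₁) = (604, 33);  604² − 335·33² = 1 ✓
(x_2, y_2) = (604·604 + 335·33·33, 604·33 + 33·604) = (729631, 39864)
(x_3, y_3) = (604·729631 + 335·33·39864, 604·39864 + 33·729631) = (881393644, 48155679)
(x_4, y_4) = (604·881393644 + 335·33·48155679, 604·48155679 + 33·881393644) = (1064722792321, 58172020368)
(x_5, y_5) = (604·1064722792321 + 335·33·58172020368, 604·58172020368 + 33·1064722792321) = (1286184251730124, 70271752448865)

604 33
729631 39864
881393644 48155679
1064722792321 58172020368
1286184251730124 70271752448865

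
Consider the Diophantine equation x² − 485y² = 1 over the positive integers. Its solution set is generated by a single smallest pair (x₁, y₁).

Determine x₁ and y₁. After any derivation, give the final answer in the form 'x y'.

969 44

√485 = [22; 44, …], period ℓ=1 (odd) → k=1
k=0  a_k=22  p_k/q_k = 22/1
k=1  a_k=44  p_k/q_k = 969/44
fundamental: x₁=969, y₁=44  (since 938961 − 485·1936 = 1)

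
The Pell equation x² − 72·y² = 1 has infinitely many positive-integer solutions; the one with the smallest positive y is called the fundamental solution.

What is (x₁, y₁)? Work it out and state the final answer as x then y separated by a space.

d=72: √d = [8; 2,16] (ℓ=2, even), read p_1/q_1
a_0=8:  p_0=8·1+0=8,  q_0=8·0+1=1
a_1=2:  p_1=2·8+1=17,  q_1=2·1+0=2
→ (17, 2).  Check: 17²=289, 72·2²=288, difference 1.

17 2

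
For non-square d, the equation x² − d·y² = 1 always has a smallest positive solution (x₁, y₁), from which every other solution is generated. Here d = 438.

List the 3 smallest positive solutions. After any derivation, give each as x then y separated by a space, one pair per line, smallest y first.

[20; 1,12,1,40] for √438; ℓ=4 ⇒ convergent index 3
step 0: (20, 1)  from 20·(1,0) + (0,1)
…
step 2: (272, 13)  from 12·(21,1) + (20,1)
step 3: (293, 14)  from 1·(272,13) + (21,1)
(x₁, y₁) = (293, 14);  293² − 438·14² = 1 ✓
n=2: (293,14)∘(293,14) = (293·293+438·14·14, 293·14+14·293) = (171697,8204)
n=3: (171697,8204)∘(293,14) = (293·171697+438·14·8204, 293·8204+14·171697) = (100614149,4807530)

293 14
171697 8204
100614149 4807530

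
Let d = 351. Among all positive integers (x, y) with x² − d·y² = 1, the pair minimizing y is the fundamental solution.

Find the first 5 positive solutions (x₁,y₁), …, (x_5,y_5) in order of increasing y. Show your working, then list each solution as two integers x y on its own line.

62425 3332
7793761249 416000200
973051091875225 51937624966668
121485428812828080001 6484412476672499600
15167455786308534696249625 809578897660623950093332

[18; 1,2,1,3,2,2,2,3,1,2,1,36] for √351; ℓ=12 ⇒ convergent index 11
i=0: a=18 ⇒ p=18, q=1
…
i=3: a=1 ⇒ p=75, q=4
…
i=5: a=2 ⇒ p=637, q=34
…
i=7: a=2 ⇒ p=3747, q=200
i=8: a=3 ⇒ p=12796, q=683
…
i=10: a=2 ⇒ p=45882, q=2449
i=11: a=1 ⇒ p=62425, q=3332
(x₁, y₁) = (62425, 3332);  62425² − 351·3332² = 1 ✓
n=2: (62425,3332)∘(62425,3332) = (62425·62425+351·3332·3332, 62425·3332+3332·62425) = (7793761249,416000200)
n=3: (7793761249,416000200)∘(62425,3332) = (62425·7793761249+351·3332·416000200, 62425·416000200+3332·7793761249) = (973051091875225,51937624966668)
n=4: (973051091875225,51937624966668)∘(62425,3332) = (62425·973051091875225+351·3332·51937624966668, 62425·51937624966668+3332·973051091875225) = (121485428812828080001,6484412476672499600)
n=5: (121485428812828080001,6484412476672499600)∘(62425,3332) = (62425·121485428812828080001+351·3332·6484412476672499600, 62425·6484412476672499600+3332·121485428812828080001) = (15167455786308534696249625,809578897660623950093332)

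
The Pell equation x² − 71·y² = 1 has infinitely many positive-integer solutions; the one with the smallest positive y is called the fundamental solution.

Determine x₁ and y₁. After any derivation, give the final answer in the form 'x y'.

√71 = [8; 2,2,1,7,1,2,2,16, …], period ℓ=8 (even) → k=7
i=0: a=8 ⇒ p=8, q=1
i=1: a=2 ⇒ p=17, q=2
i=2: a=2 ⇒ p=42, q=5
i=3: a=1 ⇒ p=59, q=7
i=4: a=7 ⇒ p=455, q=54
…
i=6: a=2 ⇒ p=1483, q=176
i=7: a=2 ⇒ p=3480, q=413
(x₁, y₁) = (3480, 413);  3480² − 71·413² = 1 ✓

3480 413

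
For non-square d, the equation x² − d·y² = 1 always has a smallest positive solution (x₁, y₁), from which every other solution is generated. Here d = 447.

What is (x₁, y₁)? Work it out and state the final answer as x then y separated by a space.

d=447: √d = [21; 7,42] (ℓ=2, even), read p_1/q_1
step 0: (21, 1)  from 21·(1,0) + (0,1)
step 1: (148, 7)  from 7·(21,1) + (1,0)
→ (148, 7).  Check: 148²=21904, 447·7²=21903, difference 1.

148 7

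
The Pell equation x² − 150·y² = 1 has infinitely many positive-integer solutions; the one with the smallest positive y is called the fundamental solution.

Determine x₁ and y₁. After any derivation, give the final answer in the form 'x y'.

49 4

d=150: √d = [12; 4,24] (ℓ=2, even), read p_1/q_1
step 0: (12, 1)  from 12·(1,0) + (0,1)
step 1: (49, 4)  from 4·(12,1) + (1,0)
fundamental: x₁=49, y₁=4  (since 2401 − 150·16 = 1)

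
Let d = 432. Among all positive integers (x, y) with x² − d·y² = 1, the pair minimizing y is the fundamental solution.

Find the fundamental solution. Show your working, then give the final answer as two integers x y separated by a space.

√432 = [20; 1,3,1,1,1,3,1,40, …], period ℓ=8 (even) → k=7
step 0: (20, 1)  from 20·(1,0) + (0,1)
…
step 4: (187, 9)  from 1·(104,5) + (83,4)
…
step 6: (1060, 51)  from 3·(291,14) + (187,9)
step 7: (1351, 65)  from 1·(1060,51) + (291,14)
(x₁, y₁) = (1351, 65);  1351² − 432·65² = 1 ✓

1351 65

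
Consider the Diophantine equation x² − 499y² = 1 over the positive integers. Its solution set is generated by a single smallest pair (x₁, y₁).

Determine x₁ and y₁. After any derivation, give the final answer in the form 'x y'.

4490 201

√499 = [22; 2,1,21,1,2,44, …], period ℓ=6 (even) → k=5
k=0  a_k=22  p_k/q_k = 22/1
…
k=4  a_k=1  p_k/q_k = 1519/68
k=5  a_k=2  p_k/q_k = 4490/201
fundamental: x₁=4490, y₁=201  (since 20160100 − 499·40401 = 1)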